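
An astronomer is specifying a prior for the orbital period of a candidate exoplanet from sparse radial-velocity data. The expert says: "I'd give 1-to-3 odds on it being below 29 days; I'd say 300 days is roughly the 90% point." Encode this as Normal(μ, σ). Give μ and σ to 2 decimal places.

μ = 122.45, σ = 138.55

The p-quantile of Normal(μ,σ) is μ + z_p·σ, with z_{0.25} = -0.6745 and z_{0.9} = 1.282.
Eliminate σ: μ = (z₂·x₁ − z₁·x₂)/(z₂ − z₁) = (1.282·29 − (-0.6745)·300)/1.956 = 122.45.
Then σ = (x₂ − x₁)/(z₂ − z₁) = (300 − 29)/1.956 = 138.55.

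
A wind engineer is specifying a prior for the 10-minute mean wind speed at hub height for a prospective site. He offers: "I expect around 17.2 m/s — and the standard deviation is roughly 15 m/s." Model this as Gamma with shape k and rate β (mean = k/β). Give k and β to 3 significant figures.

For Gamma(k, rate β): mean = k/β, variance = k/β², so CV = 1/√k.
CV = SD/mean = 15/17.2 = 0.8721, hence k = 1/CV² = 1.31.
Then β = k/mean = 1.31/17.2 = 0.0764.

k ≈ 1.31, β ≈ 0.0764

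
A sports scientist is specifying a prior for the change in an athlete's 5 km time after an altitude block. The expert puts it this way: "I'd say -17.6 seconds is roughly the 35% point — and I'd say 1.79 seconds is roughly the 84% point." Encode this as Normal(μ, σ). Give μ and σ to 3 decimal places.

For Normal(μ,σ), the p-quantile is μ + z_p·σ. Here z_{0.35} = -0.3853, z_{0.84} = 0.9945.
So -17.6 = μ − 0.3853σ and 1.79 = μ + 0.9945σ.
Subtracting: σ = (1.79 − -17.6)/(0.9945 − (-0.3853)) = 14.053.
Then μ = -17.6 − (-0.3853)·14.053 = -12.185.

μ = -12.185, σ = 14.053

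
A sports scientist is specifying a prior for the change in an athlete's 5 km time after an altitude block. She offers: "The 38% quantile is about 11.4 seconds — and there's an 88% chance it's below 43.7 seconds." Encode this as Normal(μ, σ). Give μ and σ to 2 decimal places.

μ = 18.06, σ = 21.82

For Normal(μ,σ), the p-quantile is μ + z_p·σ. Here z_{0.38} = -0.3055, z_{0.88} = 1.175.
So 11.4 = μ − 0.3055σ and 43.7 = μ + 1.175σ.
Subtracting: σ = (43.7 − 11.4)/(1.175 − (-0.3055)) = 21.82.
Then μ = 11.4 − (-0.3055)·21.82 = 18.06.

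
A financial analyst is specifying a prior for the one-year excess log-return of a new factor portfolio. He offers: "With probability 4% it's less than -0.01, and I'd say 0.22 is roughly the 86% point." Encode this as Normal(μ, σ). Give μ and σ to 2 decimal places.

The p-quantile of Normal(μ,σ) is μ + z_p·σ, with z_{0.04} = -1.751 and z_{0.86} = 1.08.
Eliminate σ: μ = (z₂·x₁ − z₁·x₂)/(z₂ − z₁) = (1.08·-0.01 − (-1.751)·0.22)/2.831 = 0.13.
Then σ = (x₂ − x₁)/(z₂ − z₁) = (0.22 − -0.01)/2.831 = 0.08.

μ = 0.13, σ = 0.08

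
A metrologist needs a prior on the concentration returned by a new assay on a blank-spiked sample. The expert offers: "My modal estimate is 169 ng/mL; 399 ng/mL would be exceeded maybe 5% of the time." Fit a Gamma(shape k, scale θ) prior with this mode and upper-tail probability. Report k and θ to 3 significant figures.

k ≈ 4.7, θ ≈ 45.6

Gamma(k,θ) with k>1 has mode (k−1)θ, so θ = 169/(k−1).
Need P(X < 399) = 0.95 with θ tied to k this way. Start at k = 2, θ = 169: P(X<399) ≈ 0.683.
Too low — raise k to concentrate. Iterating converges to k ≈ 4.7.
Then θ = 169/(4.7−1) ≈ 45.6.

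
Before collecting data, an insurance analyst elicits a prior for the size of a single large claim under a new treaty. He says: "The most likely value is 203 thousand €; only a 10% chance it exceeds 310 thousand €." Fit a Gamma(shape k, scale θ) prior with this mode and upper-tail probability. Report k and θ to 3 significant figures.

Gamma(k,θ) with k>1 has mode (k−1)θ, so θ = 203/(k−1).
Need P(X < 310) = 0.9 with θ tied to k this way. Start at k = 2, θ = 203: P(X<310) ≈ 0.451.
Too low — raise k to concentrate. Iterating converges to k ≈ 11.4.
Then θ = 203/(11.4−1) ≈ 19.5.

k ≈ 11.4, θ ≈ 19.5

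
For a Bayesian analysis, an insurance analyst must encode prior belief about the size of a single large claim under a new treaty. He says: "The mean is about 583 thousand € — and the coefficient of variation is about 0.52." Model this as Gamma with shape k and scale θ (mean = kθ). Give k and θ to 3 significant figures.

k ≈ 3.7, θ ≈ 158

For Gamma(k, scale θ): mean = kθ, variance = kθ², so CV = 1/√k.
CV = 0.52, hence k = 1/CV² = 3.7.
Then θ = mean/k = 583/3.7 = 158.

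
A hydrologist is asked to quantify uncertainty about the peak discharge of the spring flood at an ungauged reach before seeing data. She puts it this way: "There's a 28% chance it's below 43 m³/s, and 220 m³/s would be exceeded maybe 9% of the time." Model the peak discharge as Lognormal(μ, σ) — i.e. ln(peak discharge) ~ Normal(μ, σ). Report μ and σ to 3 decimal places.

If T ~ Lognormal(μ,σ) then ln T ~ Normal(μ,σ), so the p-quantile of ln T is μ + z_p·σ.
ln(43) = 3.761 and ln(220) = 5.394; z_{0.28} = -0.5828, z_{0.91} = 1.341.
σ = (5.394 − 3.761)/(1.341 − (-0.5828)) = 0.849.
μ = 3.761 − (-0.5828)·0.849 = 4.256.

μ ≈ 4.256, σ ≈ 0.849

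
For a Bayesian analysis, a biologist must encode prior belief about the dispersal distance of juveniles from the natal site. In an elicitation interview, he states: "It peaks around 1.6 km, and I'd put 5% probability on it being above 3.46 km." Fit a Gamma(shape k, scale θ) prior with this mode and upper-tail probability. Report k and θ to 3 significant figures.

Gamma(k,θ) with k>1 has mode (k−1)θ, so θ = 1.6/(k−1).
Need P(X < 3.46) = 0.95 with θ tied to k this way. Start at k = 2, θ = 1.6: P(X<3.46) ≈ 0.636.
Too low — raise k to concentrate. Iterating converges to k ≈ 5.63.
Then θ = 1.6/(5.63−1) ≈ 0.345.

k ≈ 5.63, θ ≈ 0.345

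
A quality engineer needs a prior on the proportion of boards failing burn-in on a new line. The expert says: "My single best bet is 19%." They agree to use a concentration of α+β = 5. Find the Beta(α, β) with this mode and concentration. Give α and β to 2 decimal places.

α = 1.57, β = 3.43

For α,β > 1 the Beta mode is (α−1)/(α+β−2). With α+β = 5, the mode is (α−1)/3.
Set (α−1)/3 = 0.19 → α = 1 + 0.19·3 = 1.57.
β = 5 − α = 3.43.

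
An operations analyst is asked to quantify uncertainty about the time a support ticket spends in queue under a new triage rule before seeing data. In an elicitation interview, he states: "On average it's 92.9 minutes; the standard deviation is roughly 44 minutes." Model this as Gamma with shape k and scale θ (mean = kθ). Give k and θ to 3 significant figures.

For Gamma(k, scale θ): mean = kθ, variance = kθ², so CV = 1/√k.
CV = SD/mean = 44/92.9 = 0.4736, hence k = 1/CV² = 4.46.
Then θ = mean/k = 92.9/4.46 = 20.8.

k ≈ 4.46, θ ≈ 20.8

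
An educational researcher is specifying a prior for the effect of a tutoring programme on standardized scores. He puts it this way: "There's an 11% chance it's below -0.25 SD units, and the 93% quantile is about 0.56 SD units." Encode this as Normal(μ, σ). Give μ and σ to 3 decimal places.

For Normal(μ,σ), the p-quantile is μ + z_p·σ. Here z_{0.11} = -1.227, z_{0.93} = 1.476.
So -0.25 = μ − 1.227σ and 0.56 = μ + 1.476σ.
Subtracting: σ = (0.56 − -0.25)/(1.476 − (-1.227)) = 0.300.
Then μ = -0.25 − (-1.227)·0.300 = 0.118.

μ = 0.118, σ = 0.300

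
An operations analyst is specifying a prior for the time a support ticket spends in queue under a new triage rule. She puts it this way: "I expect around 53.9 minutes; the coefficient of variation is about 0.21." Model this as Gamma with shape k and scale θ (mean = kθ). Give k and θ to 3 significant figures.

For Gamma(k, scale θ): mean = kθ, variance = kθ², so CV = 1/√k.
CV = 0.21, hence k = 1/CV² = 22.7.
Then θ = mean/k = 53.9/22.7 = 2.38.

k ≈ 22.7, θ ≈ 2.38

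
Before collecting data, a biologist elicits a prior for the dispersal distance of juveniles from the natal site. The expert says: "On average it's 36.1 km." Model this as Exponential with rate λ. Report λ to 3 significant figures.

Exponential mean = 1/λ, so λ = 1/36.1 = 0.0277.

λ ≈ 0.0277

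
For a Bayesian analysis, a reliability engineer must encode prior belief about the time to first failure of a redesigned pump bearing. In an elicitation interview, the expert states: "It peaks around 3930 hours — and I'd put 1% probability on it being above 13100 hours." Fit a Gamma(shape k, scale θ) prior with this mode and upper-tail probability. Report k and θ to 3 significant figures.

Gamma(k,θ) with k>1 has mode (k−1)θ, so θ = 3930/(k−1).
Need P(X < 13100) = 0.99 with θ tied to k this way. Start at k = 2, θ = 3930: P(X<13100) ≈ 0.845.
Too low — raise k to concentrate. Iterating converges to k ≈ 4.03.
Then θ = 3930/(4.03−1) ≈ 1300.

k ≈ 4.03, θ ≈ 1300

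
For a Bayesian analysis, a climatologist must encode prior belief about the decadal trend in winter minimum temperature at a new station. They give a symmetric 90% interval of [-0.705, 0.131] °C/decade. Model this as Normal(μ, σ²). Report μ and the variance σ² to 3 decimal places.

μ = -0.287, σ² = 0.065

A symmetric 90% interval runs μ ± z·σ with z = 1.645.
Half-width = 0.418, so σ = 0.418/1.645 = 0.2541 and σ² = 0.065.
μ is the interval midpoint, -0.287.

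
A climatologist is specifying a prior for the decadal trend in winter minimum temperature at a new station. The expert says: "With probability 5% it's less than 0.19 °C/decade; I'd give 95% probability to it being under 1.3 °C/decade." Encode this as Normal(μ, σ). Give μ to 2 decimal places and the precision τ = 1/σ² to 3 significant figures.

For Normal(μ,σ), the p-quantile is μ + z_p·σ. Here z_{0.05} = -1.645, z_{0.95} = 1.645.
So 0.19 = μ − 1.645σ and 1.3 = μ + 1.645σ.
Subtracting: σ = (1.3 − 0.19)/(1.645 − (-1.645)) = 0.34.
Then μ = 0.19 − (-1.645)·0.34 = 0.75.
Precision τ = 1/σ² = 1/0.3374² = 8.78.

μ = 0.75, τ = 8.78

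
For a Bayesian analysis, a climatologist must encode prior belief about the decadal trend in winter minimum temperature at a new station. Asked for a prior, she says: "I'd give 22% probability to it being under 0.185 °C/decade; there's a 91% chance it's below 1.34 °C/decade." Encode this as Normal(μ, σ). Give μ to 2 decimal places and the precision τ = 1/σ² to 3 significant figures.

μ = 0.61, τ = 3.35

The p-quantile of Normal(μ,σ) is μ + z_p·σ, with z_{0.22} = -0.7722 and z_{0.91} = 1.341.
Eliminate σ: μ = (z₂·x₁ − z₁·x₂)/(z₂ − z₁) = (1.341·0.185 − (-0.7722)·1.34)/2.113 = 0.61.
Then σ = (x₂ − x₁)/(z₂ − z₁) = (1.34 − 0.185)/2.113 = 0.55.
Precision τ = 1/σ² = 1/0.5466² = 3.35.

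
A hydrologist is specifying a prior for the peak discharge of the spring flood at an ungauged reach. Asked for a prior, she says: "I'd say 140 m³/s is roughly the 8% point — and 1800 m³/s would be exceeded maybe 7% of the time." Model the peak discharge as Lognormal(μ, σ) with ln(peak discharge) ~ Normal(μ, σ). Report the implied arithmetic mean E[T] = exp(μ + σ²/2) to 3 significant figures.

E[T] ≈ 721 m³/s

If T ~ Lognormal(μ,σ) then ln T ~ Normal(μ,σ), so the p-quantile of ln T is μ + z_p·σ.
ln(140) = 4.942 and ln(1800) = 7.496; z_{0.08} = -1.405, z_{0.93} = 1.476.
σ = (7.496 − 4.942)/(1.476 − (-1.405)) = 0.887.
μ = 4.942 − (-1.405)·0.887 = 6.187.
E[T] = exp(μ + σ²/2) = exp(6.187 + 0.3929) = 721 m³/s.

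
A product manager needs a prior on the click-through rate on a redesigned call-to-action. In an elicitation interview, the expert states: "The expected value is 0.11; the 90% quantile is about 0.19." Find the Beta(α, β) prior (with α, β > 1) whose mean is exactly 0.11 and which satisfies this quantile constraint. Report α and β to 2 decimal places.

With mean 0.11 fixed, write α = 0.11s, β = 0.89s where s = α+β.
Need P(θ < 0.19) = 0.9 under Beta(0.11s, 0.89s). Normal approximation: (q−m)/√(m(1−m)/s) ≈ z_{0.9} = 1.28, so s ≈ 0.11·0.89·(1.28)²/(0.19−0.11)² = 25.1.
At s = 25.1: P(θ<0.19) ≈ 0.893. Adjusting to match 0.9 gives s ≈ 27.34.
So α = 0.11·27.34 ≈ 3.01, β = 0.89·27.34 ≈ 24.34.

α ≈ 3.01, β ≈ 24.34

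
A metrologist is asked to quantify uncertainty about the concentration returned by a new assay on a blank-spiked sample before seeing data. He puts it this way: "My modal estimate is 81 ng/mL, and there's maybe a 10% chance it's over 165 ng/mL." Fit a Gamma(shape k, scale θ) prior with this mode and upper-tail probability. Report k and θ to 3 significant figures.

k ≈ 4.79, θ ≈ 21.4

Gamma(k,θ) with k>1 has mode (k−1)θ, so θ = 81/(k−1).
Need P(X < 165) = 0.9 with θ tied to k this way. Start at k = 2, θ = 81: P(X<165) ≈ 0.604.
Too low — raise k to concentrate. Iterating converges to k ≈ 4.79.
Then θ = 81/(4.79−1) ≈ 21.4.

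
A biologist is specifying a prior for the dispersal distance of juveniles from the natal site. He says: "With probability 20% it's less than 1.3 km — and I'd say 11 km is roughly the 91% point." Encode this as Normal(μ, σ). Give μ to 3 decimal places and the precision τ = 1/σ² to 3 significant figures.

For Normal(μ,σ), the p-quantile is μ + z_p·σ. Here z_{0.2} = -0.8416, z_{0.91} = 1.341.
So 1.3 = μ − 0.8416σ and 11 = μ + 1.341σ.
Subtracting: σ = (11 − 1.3)/(1.341 − (-0.8416)) = 4.445.
Then μ = 1.3 − (-0.8416)·4.445 = 5.041.
Precision τ = 1/σ² = 1/4.445² = 0.0506.

μ = 5.041, τ = 0.0506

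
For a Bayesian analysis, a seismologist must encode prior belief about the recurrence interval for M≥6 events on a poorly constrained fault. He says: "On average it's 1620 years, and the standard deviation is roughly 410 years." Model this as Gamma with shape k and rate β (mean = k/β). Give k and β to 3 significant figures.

k ≈ 15.6, β ≈ 0.00964

For Gamma(k, rate β): mean = k/β, variance = k/β², so CV = 1/√k.
CV = SD/mean = 410/1620 = 0.2531, hence k = 1/CV² = 15.6.
Then β = k/mean = 15.6/1620 = 0.00964.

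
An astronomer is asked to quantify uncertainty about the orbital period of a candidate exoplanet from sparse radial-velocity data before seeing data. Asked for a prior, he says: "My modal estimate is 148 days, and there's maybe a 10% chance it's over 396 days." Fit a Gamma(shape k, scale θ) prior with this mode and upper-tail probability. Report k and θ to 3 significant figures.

k ≈ 2.98, θ ≈ 74.8

Gamma(k,θ) with k>1 has mode (k−1)θ, so θ = 148/(k−1).
Need P(X < 396) = 0.9 with θ tied to k this way. Start at k = 2, θ = 148: P(X<396) ≈ 0.747.
Too low — raise k to concentrate. Iterating converges to k ≈ 2.98.
Then θ = 148/(2.98−1) ≈ 74.8.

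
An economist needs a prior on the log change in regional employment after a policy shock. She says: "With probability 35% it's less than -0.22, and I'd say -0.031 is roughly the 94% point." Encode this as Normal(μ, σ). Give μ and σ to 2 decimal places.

For Normal(μ,σ), the p-quantile is μ + z_p·σ. Here z_{0.35} = -0.3853, z_{0.94} = 1.555.
So -0.22 = μ − 0.3853σ and -0.031 = μ + 1.555σ.
Subtracting: σ = (-0.031 − -0.22)/(1.555 − (-0.3853)) = 0.10.
Then μ = -0.22 − (-0.3853)·0.10 = -0.18.

μ = -0.18, σ = 0.10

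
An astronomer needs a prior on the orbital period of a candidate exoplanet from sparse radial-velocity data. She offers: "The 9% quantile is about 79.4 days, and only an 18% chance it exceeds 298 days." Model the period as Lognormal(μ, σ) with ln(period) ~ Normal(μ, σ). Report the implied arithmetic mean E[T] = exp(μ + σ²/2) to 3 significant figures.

If T ~ Lognormal(μ,σ) then ln T ~ Normal(μ,σ), so the p-quantile of ln T is μ + z_p·σ.
ln(79.4) = 4.374 and ln(298) = 5.697; z_{0.09} = -1.341, z_{0.82} = 0.9154.
σ = (5.697 − 4.374)/(0.9154 − (-1.341)) = 0.586.
μ = 4.374 − (-1.341)·0.586 = 5.160.
E[T] = exp(μ + σ²/2) = exp(5.160 + 0.1718) = 207 days.

E[T] ≈ 207 days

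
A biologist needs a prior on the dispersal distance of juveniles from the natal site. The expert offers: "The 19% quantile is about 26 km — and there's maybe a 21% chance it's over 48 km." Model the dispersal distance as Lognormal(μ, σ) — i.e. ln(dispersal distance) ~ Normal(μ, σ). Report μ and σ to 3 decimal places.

If T ~ Lognormal(μ,σ) then ln T ~ Normal(μ,σ), so the p-quantile of ln T is μ + z_p·σ.
ln(26) = 3.258 and ln(48) = 3.871; z_{0.19} = -0.8779, z_{0.79} = 0.8064.
σ = (3.871 − 3.258)/(0.8064 − (-0.8779)) = 0.364.
μ = 3.258 − (-0.8779)·0.364 = 3.578.

μ ≈ 3.578, σ ≈ 0.364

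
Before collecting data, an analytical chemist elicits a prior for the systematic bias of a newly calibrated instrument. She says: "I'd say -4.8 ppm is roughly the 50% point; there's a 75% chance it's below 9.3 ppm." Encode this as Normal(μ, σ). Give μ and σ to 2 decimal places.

μ = -4.80, σ = 20.90

For Normal(μ,σ), the p-quantile is μ + z_p·σ. Here z_{0.5} = 0, z_{0.75} = 0.6745.
So -4.8 = μ + 0σ and 9.3 = μ + 0.6745σ.
Subtracting: σ = (9.3 − -4.8)/(0.6745 − (0)) = 20.90.
Then μ = -4.8 − (0)·20.90 = -4.80.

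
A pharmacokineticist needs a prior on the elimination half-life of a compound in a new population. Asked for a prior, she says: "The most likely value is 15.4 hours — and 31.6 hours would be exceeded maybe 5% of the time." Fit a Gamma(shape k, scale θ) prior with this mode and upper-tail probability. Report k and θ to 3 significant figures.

Gamma(k,θ) with k>1 has mode (k−1)θ, so θ = 15.4/(k−1).
Need P(X < 31.6) = 0.95 with θ tied to k this way. Start at k = 2, θ = 15.4: P(X<31.6) ≈ 0.608.
Too low — raise k to concentrate. Iterating converges to k ≈ 6.35.
Then θ = 15.4/(6.35−1) ≈ 2.88.

k ≈ 6.35, θ ≈ 2.88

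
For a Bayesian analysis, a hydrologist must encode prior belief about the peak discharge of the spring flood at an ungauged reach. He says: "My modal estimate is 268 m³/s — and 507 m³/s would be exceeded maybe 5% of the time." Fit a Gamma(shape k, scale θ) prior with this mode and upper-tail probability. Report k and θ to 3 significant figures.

k ≈ 7.84, θ ≈ 39.2

Gamma(k,θ) with k>1 has mode (k−1)θ, so θ = 268/(k−1).
Need P(X < 507) = 0.95 with θ tied to k this way. Start at k = 2, θ = 268: P(X<507) ≈ 0.564.
Too low — raise k to concentrate. Iterating converges to k ≈ 7.84.
Then θ = 268/(7.84−1) ≈ 39.2.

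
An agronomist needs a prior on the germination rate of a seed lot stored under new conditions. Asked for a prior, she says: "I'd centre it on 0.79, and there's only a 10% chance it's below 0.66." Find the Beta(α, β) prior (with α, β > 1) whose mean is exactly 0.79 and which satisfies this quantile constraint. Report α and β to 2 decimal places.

With mean 0.79 fixed, write α = 0.79s, β = 0.21s where s = α+β.
Need P(θ < 0.66) = 0.1 under Beta(0.79s, 0.21s). Normal approximation: (q−m)/√(m(1−m)/s) ≈ z_{0.1} = -1.28, so s ≈ 0.79·0.21·(-1.28)²/(0.66−0.79)² = 16.1.
At s = 16.1: P(θ<0.66) ≈ 0.106. Adjusting to match 0.1 gives s ≈ 17.25.
So α = 0.79·17.25 ≈ 13.63, β = 0.21·17.25 ≈ 3.62.

α ≈ 13.63, β ≈ 3.62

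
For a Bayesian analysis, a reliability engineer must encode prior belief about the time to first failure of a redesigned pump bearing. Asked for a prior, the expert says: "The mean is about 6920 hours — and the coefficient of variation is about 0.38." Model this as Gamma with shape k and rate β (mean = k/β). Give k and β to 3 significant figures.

k ≈ 6.93, β ≈ 0.001

For Gamma(k, rate β): mean = k/β, variance = k/β², so CV = 1/√k.
CV = 0.38, hence k = 1/CV² = 6.93.
Then β = k/mean = 6.93/6920 = 0.001.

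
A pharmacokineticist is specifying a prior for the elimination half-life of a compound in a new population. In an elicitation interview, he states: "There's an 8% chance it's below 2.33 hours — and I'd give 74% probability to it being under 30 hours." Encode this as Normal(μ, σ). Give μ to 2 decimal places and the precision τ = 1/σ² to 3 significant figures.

The p-quantile of Normal(μ,σ) is μ + z_p·σ, with z_{0.08} = -1.405 and z_{0.74} = 0.6433.
Eliminate σ: μ = (z₂·x₁ − z₁·x₂)/(z₂ − z₁) = (0.6433·2.33 − (-1.405)·30)/2.048 = 21.31.
Then σ = (x₂ − x₁)/(z₂ − z₁) = (30 − 2.33)/2.048 = 13.51.
Precision τ = 1/σ² = 1/13.51² = 0.00548.

μ = 21.31, τ = 0.00548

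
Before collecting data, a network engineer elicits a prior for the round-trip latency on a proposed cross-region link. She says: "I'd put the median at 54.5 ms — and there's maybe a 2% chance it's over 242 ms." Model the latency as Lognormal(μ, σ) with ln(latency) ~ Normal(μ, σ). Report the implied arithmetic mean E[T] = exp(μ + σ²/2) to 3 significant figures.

E[T] ≈ 70.9 ms

If T ~ Lognormal(μ,σ) then ln T ~ Normal(μ,σ), so the p-quantile of ln T is μ + z_p·σ.
ln(54.5) = 3.998 and ln(242) = 5.489; z_{0.5} = 0, z_{0.98} = 2.054.
σ = (5.489 − 3.998)/(2.054 − (0)) = 0.726.
μ = 3.998 − (0)·0.726 = 3.998.
E[T] = exp(μ + σ²/2) = exp(3.998 + 0.2634) = 70.9 ms.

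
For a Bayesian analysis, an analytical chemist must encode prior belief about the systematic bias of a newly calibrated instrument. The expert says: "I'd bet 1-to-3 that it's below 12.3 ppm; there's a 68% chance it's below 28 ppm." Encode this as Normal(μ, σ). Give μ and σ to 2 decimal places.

μ = 21.57, σ = 13.75

The p-quantile of Normal(μ,σ) is μ + z_p·σ, with z_{0.25} = -0.6745 and z_{0.68} = 0.4677.
Eliminate σ: μ = (z₂·x₁ − z₁·x₂)/(z₂ − z₁) = (0.4677·12.3 − (-0.6745)·28)/1.142 = 21.57.
Then σ = (x₂ − x₁)/(z₂ − z₁) = (28 − 12.3)/1.142 = 13.75.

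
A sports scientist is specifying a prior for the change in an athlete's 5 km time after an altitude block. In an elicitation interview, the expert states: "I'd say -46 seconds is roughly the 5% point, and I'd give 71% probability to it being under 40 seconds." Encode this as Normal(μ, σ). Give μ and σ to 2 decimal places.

For Normal(μ,σ), the p-quantile is μ + z_p·σ. Here z_{0.05} = -1.645, z_{0.71} = 0.5534.
So -46 = μ − 1.645σ and 40 = μ + 0.5534σ.
Subtracting: σ = (40 − -46)/(0.5534 − (-1.645)) = 39.12.
Then μ = -46 − (-1.645)·39.12 = 18.35.

μ = 18.35, σ = 39.12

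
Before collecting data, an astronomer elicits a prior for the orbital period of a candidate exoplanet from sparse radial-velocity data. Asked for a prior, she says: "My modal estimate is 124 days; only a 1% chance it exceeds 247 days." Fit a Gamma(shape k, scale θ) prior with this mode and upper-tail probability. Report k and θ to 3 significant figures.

k ≈ 11.4, θ ≈ 12

Gamma(k,θ) with k>1 has mode (k−1)θ, so θ = 124/(k−1).
Need P(X < 247) = 0.99 with θ tied to k this way. Start at k = 2, θ = 124: P(X<247) ≈ 0.592.
Too low — raise k to concentrate. Iterating converges to k ≈ 11.4.
Then θ = 124/(11.4−1) ≈ 12.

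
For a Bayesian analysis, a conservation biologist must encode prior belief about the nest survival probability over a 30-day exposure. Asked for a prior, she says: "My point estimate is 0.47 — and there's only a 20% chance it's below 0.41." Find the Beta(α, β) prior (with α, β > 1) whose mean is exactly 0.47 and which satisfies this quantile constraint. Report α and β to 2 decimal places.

α ≈ 23.19, β ≈ 26.15

With mean 0.47 fixed, write α = 0.47s, β = 0.53s where s = α+β.
Need P(θ < 0.41) = 0.2 under Beta(0.47s, 0.53s). Normal approximation: (q−m)/√(m(1−m)/s) ≈ z_{0.2} = -0.842, so s ≈ 0.47·0.53·(-0.842)²/(0.41−0.47)² = 49.0.
At s = 49.0: P(θ<0.41) ≈ 0.201. Adjusting to match 0.2 gives s ≈ 49.34.
So α = 0.47·49.34 ≈ 23.19, β = 0.53·49.34 ≈ 26.15.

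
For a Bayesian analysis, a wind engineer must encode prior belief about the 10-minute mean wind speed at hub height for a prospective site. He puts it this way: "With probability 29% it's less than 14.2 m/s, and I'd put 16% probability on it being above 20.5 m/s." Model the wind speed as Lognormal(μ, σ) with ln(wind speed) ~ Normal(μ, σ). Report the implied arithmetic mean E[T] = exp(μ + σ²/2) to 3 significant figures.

E[T] ≈ 16.7 m/s

If T ~ Lognormal(μ,σ) then ln T ~ Normal(μ,σ), so the p-quantile of ln T is μ + z_p·σ.
ln(14.2) = 2.653 and ln(20.5) = 3.02; z_{0.29} = -0.5534, z_{0.84} = 0.9945.
σ = (3.02 − 2.653)/(0.9945 − (-0.5534)) = 0.237.
μ = 2.653 − (-0.5534)·0.237 = 2.785.
E[T] = exp(μ + σ²/2) = exp(2.785 + 0.0281) = 16.7 m/s.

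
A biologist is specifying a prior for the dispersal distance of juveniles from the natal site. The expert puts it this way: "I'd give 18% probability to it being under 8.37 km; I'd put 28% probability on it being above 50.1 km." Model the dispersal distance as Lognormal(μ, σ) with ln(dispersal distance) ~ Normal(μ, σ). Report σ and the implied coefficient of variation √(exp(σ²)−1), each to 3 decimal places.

σ ≈ 1.194, CV ≈ 1.779

If T ~ Lognormal(μ,σ) then ln T ~ Normal(μ,σ), so the p-quantile of ln T is μ + z_p·σ.
ln(8.37) = 2.125 and ln(50.1) = 3.914; z_{0.18} = -0.9154, z_{0.72} = 0.5828.
σ = (3.914 − 2.125)/(0.5828 − (-0.9154)) = 1.194.
μ = 2.125 − (-0.9154)·1.194 = 3.218.
CV = √(exp(σ²)−1) = √(exp(1.4264)−1) = 1.779.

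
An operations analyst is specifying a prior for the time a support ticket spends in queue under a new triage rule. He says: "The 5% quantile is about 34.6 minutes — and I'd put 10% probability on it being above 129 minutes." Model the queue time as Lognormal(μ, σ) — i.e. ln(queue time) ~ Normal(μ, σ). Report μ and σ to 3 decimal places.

If T ~ Lognormal(μ,σ) then ln T ~ Normal(μ,σ), so the p-quantile of ln T is μ + z_p·σ.
ln(34.6) = 3.544 and ln(129) = 4.86; z_{0.05} = -1.645, z_{0.9} = 1.282.
σ = (4.86 − 3.544)/(1.282 − (-1.645)) = 0.450.
μ = 3.544 − (-1.645)·0.450 = 4.284.

μ ≈ 4.284, σ ≈ 0.450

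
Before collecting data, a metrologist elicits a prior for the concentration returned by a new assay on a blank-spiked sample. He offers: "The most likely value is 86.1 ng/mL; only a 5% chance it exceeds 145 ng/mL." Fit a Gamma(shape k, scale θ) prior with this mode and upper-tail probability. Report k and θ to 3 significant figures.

Gamma(k,θ) with k>1 has mode (k−1)θ, so θ = 86.1/(k−1).
Need P(X < 145) = 0.95 with θ tied to k this way. Start at k = 2, θ = 86.1: P(X<145) ≈ 0.502.
Too low — raise k to concentrate. Iterating converges to k ≈ 11.3.
Then θ = 86.1/(11.3−1) ≈ 8.38.

k ≈ 11.3, θ ≈ 8.38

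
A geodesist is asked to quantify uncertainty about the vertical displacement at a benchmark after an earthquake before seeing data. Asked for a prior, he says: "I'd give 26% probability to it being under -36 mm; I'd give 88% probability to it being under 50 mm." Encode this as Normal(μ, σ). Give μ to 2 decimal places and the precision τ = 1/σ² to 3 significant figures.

μ = -5.57, τ = 0.000447

The p-quantile of Normal(μ,σ) is μ + z_p·σ, with z_{0.26} = -0.6433 and z_{0.88} = 1.175.
Eliminate σ: μ = (z₂·x₁ − z₁·x₂)/(z₂ − z₁) = (1.175·-36 − (-0.6433)·50)/1.818 = -5.57.
Then σ = (x₂ − x₁)/(z₂ − z₁) = (50 − -36)/1.818 = 47.30.
Precision τ = 1/σ² = 1/47.3² = 0.000447.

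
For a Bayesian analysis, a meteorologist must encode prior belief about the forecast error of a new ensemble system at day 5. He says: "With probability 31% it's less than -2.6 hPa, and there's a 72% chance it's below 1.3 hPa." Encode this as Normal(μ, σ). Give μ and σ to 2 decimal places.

μ = -0.81, σ = 3.62

The p-quantile of Normal(μ,σ) is μ + z_p·σ, with z_{0.31} = -0.4959 and z_{0.72} = 0.5828.
Eliminate σ: μ = (z₂·x₁ − z₁·x₂)/(z₂ − z₁) = (0.5828·-2.6 − (-0.4959)·1.3)/1.079 = -0.81.
Then σ = (x₂ − x₁)/(z₂ − z₁) = (1.3 − -2.6)/1.079 = 3.62.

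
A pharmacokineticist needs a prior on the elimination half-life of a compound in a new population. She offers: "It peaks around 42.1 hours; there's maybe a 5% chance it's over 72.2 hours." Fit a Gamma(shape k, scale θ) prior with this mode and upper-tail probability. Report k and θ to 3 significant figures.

Gamma(k,θ) with k>1 has mode (k−1)θ, so θ = 42.1/(k−1).
Need P(X < 72.2) = 0.95 with θ tied to k this way. Start at k = 2, θ = 42.1: P(X<72.2) ≈ 0.511.
Too low — raise k to concentrate. Iterating converges to k ≈ 10.6.
Then θ = 42.1/(10.6−1) ≈ 4.39.

k ≈ 10.6, θ ≈ 4.39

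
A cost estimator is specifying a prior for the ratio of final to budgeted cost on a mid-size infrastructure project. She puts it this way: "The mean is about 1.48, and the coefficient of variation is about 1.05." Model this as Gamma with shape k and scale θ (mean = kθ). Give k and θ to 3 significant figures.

k ≈ 0.907, θ ≈ 1.63

For Gamma(k, scale θ): mean = kθ, variance = kθ², so CV = 1/√k.
CV = 1.05, hence k = 1/CV² = 0.907.
Then θ = mean/k = 1.48/0.907 = 1.63.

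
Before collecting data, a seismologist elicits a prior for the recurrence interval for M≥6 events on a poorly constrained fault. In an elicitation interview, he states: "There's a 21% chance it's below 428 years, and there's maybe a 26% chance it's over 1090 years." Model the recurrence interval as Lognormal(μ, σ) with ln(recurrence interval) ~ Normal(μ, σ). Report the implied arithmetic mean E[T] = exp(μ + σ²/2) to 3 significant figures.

If T ~ Lognormal(μ,σ) then ln T ~ Normal(μ,σ), so the p-quantile of ln T is μ + z_p·σ.
ln(428) = 6.059 and ln(1090) = 6.994; z_{0.21} = -0.8064, z_{0.74} = 0.6433.
σ = (6.994 − 6.059)/(0.6433 − (-0.8064)) = 0.645.
μ = 6.059 − (-0.8064)·0.645 = 6.579.
E[T] = exp(μ + σ²/2) = exp(6.579 + 0.2079) = 886 years.

E[T] ≈ 886 years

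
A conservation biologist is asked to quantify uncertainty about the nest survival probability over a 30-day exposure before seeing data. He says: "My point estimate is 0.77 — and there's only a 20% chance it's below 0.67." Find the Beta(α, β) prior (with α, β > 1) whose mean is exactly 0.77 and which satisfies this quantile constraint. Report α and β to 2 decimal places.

α ≈ 8.53, β ≈ 2.55

With mean 0.77 fixed, write α = 0.77s, β = 0.23s where s = α+β.
Need P(θ < 0.67) = 0.2 under Beta(0.77s, 0.23s). Normal approximation: (q−m)/√(m(1−m)/s) ≈ z_{0.2} = -0.842, so s ≈ 0.77·0.23·(-0.842)²/(0.67−0.77)² = 12.5.
At s = 12.5: P(θ<0.67) ≈ 0.189. Adjusting to match 0.2 gives s ≈ 11.08.
So α = 0.77·11.08 ≈ 8.53, β = 0.23·11.08 ≈ 2.55.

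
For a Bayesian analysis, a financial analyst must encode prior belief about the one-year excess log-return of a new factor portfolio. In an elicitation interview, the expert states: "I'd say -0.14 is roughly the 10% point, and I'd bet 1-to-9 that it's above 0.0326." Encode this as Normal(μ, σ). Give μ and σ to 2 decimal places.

μ = -0.05, σ = 0.07

For Normal(μ,σ), the p-quantile is μ + z_p·σ. Here z_{0.1} = -1.282, z_{0.9} = 1.282.
So -0.14 = μ − 1.282σ and 0.0326 = μ + 1.282σ.
Subtracting: σ = (0.0326 − -0.14)/(1.282 − (-1.282)) = 0.07.
Then μ = -0.14 − (-1.282)·0.07 = -0.05.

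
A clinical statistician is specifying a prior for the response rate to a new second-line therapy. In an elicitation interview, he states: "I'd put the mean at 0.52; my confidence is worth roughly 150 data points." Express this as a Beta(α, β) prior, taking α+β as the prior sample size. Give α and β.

Under the effective-sample-size interpretation, Beta(α, β) has prior mean α/(α+β) and prior sample size α+β.
So α+β = 150 and α/(α+β) = 0.52, giving α = 0.52·150 = 78 and β = 150 − 78 = 72.

α = 78, β = 72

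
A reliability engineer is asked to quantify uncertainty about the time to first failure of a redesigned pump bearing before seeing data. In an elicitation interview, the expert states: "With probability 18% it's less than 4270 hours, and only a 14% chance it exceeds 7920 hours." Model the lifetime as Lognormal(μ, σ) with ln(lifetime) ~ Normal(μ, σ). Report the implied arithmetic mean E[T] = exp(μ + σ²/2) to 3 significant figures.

E[T] ≈ 5950 hours

If T ~ Lognormal(μ,σ) then ln T ~ Normal(μ,σ), so the p-quantile of ln T is μ + z_p·σ.
ln(4270) = 8.359 and ln(7920) = 8.977; z_{0.18} = -0.9154, z_{0.86} = 1.08.
σ = (8.977 − 8.359)/(1.08 − (-0.9154)) = 0.310.
μ = 8.359 − (-0.9154)·0.310 = 8.643.
E[T] = exp(μ + σ²/2) = exp(8.643 + 0.0479) = 5950 hours.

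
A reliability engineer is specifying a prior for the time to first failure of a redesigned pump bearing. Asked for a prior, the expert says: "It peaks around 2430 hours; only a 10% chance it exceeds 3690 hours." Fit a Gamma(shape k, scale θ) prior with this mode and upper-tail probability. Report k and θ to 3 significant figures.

k ≈ 11.7, θ ≈ 228

Gamma(k,θ) with k>1 has mode (k−1)θ, so θ = 2430/(k−1).
Need P(X < 3690) = 0.9 with θ tied to k this way. Start at k = 2, θ = 2430: P(X<3690) ≈ 0.448.
Too low — raise k to concentrate. Iterating converges to k ≈ 11.7.
Then θ = 2430/(11.7−1) ≈ 228.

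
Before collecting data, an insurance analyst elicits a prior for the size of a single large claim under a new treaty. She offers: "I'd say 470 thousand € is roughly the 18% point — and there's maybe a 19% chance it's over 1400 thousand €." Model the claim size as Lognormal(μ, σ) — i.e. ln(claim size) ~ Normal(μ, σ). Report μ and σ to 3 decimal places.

μ ≈ 6.710, σ ≈ 0.609

If T ~ Lognormal(μ,σ) then ln T ~ Normal(μ,σ), so the p-quantile of ln T is μ + z_p·σ.
ln(470) = 6.153 and ln(1400) = 7.244; z_{0.18} = -0.9154, z_{0.81} = 0.8779.
σ = (7.244 − 6.153)/(0.8779 − (-0.9154)) = 0.609.
μ = 6.153 − (-0.9154)·0.609 = 6.710.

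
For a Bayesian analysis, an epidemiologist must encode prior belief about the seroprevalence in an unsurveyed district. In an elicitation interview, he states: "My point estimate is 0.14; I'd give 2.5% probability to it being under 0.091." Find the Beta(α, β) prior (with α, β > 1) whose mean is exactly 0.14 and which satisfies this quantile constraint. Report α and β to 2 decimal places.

With mean 0.14 fixed, write α = 0.14s, β = 0.86s where s = α+β.
Need P(θ < 0.091) = 0.025 under Beta(0.14s, 0.86s). Normal approximation: (q−m)/√(m(1−m)/s) ≈ z_{0.025} = -1.96, so s ≈ 0.14·0.86·(-1.96)²/(0.091−0.14)² = 192.6.
At s = 192.6: P(θ<0.091) ≈ 0.016. Adjusting to match 0.025 gives s ≈ 161.07.
So α = 0.14·161.07 ≈ 22.55, β = 0.86·161.07 ≈ 138.52.

α ≈ 22.55, β ≈ 138.52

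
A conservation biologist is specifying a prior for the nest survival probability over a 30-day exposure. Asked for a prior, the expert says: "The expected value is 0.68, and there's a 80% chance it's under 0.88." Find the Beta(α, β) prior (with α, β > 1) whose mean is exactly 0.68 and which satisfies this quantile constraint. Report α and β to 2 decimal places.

With mean 0.68 fixed, write α = 0.68s, β = 0.32s where s = α+β.
Need P(θ < 0.88) = 0.8 under Beta(0.68s, 0.32s). Normal approximation: (q−m)/√(m(1−m)/s) ≈ z_{0.8} = 0.842, so s ≈ 0.68·0.32·(0.842)²/(0.88−0.68)² = 3.9.
At s = 3.9: P(θ<0.88) ≈ 0.799. Adjusting to match 0.8 gives s ≈ 3.89.
So α = 0.68·3.89 ≈ 2.64, β = 0.32·3.89 ≈ 1.24.

α ≈ 2.64, β ≈ 1.24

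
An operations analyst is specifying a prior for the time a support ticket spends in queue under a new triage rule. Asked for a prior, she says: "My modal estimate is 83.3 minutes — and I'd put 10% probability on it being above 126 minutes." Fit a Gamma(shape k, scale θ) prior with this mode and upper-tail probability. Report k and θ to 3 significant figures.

Gamma(k,θ) with k>1 has mode (k−1)θ, so θ = 83.3/(k−1).
Need P(X < 126) = 0.9 with θ tied to k this way. Start at k = 2, θ = 83.3: P(X<126) ≈ 0.446.
Too low — raise k to concentrate. Iterating converges to k ≈ 11.9.
Then θ = 83.3/(11.9−1) ≈ 7.66.

k ≈ 11.9, θ ≈ 7.66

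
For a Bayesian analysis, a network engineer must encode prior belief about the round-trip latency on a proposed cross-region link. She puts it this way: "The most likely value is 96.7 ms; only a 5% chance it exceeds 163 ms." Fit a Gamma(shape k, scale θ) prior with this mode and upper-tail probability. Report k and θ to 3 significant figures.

Gamma(k,θ) with k>1 has mode (k−1)θ, so θ = 96.7/(k−1).
Need P(X < 163) = 0.95 with θ tied to k this way. Start at k = 2, θ = 96.7: P(X<163) ≈ 0.502.
Too low — raise k to concentrate. Iterating converges to k ≈ 11.2.
Then θ = 96.7/(11.2−1) ≈ 9.44.

k ≈ 11.2, θ ≈ 9.44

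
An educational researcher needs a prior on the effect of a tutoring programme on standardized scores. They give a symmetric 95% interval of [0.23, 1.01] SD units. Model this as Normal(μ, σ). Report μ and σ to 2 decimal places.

μ = 0.62, σ = 0.20

A symmetric 95% interval runs μ ± z·σ with z = 1.96.
Half-width = 0.39, so σ = 0.39/1.96 = 0.20.
μ is the interval midpoint, 0.62.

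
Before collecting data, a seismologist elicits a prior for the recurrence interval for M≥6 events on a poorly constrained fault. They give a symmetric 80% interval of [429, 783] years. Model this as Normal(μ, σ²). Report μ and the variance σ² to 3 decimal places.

μ = 606.000, σ² = 19075.431

A symmetric 80% interval runs μ ± z·σ with z = 1.282.
Half-width = 177, so σ = 177/1.282 = 138.1138 and σ² = 19075.431.
μ is the interval midpoint, 606.000.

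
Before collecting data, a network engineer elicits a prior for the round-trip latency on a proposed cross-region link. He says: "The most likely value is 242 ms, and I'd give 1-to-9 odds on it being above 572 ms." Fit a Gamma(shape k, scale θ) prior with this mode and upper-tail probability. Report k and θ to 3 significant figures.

k ≈ 3.6, θ ≈ 93.1

Gamma(k,θ) with k>1 has mode (k−1)θ, so θ = 242/(k−1).
Need P(X < 572) = 0.9 with θ tied to k this way. Start at k = 2, θ = 242: P(X<572) ≈ 0.684.
Too low — raise k to concentrate. Iterating converges to k ≈ 3.6.
Then θ = 242/(3.6−1) ≈ 93.1.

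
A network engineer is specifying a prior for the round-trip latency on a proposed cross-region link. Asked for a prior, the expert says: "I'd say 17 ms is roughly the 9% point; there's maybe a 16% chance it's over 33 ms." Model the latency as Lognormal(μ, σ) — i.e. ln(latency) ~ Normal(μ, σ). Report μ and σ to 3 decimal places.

μ ≈ 3.214, σ ≈ 0.284

If T ~ Lognormal(μ,σ) then ln T ~ Normal(μ,σ), so the p-quantile of ln T is μ + z_p·σ.
ln(17) = 2.833 and ln(33) = 3.497; z_{0.09} = -1.341, z_{0.84} = 0.9945.
σ = (3.497 − 2.833)/(0.9945 − (-1.341)) = 0.284.
μ = 2.833 − (-1.341)·0.284 = 3.214.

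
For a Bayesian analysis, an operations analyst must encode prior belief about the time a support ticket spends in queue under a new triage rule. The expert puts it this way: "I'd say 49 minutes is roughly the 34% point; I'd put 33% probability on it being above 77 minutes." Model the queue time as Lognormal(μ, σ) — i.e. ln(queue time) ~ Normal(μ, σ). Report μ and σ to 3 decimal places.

μ ≈ 4.111, σ ≈ 0.530

If T ~ Lognormal(μ,σ) then ln T ~ Normal(μ,σ), so the p-quantile of ln T is μ + z_p·σ.
ln(49) = 3.892 and ln(77) = 4.344; z_{0.34} = -0.4125, z_{0.67} = 0.4399.
σ = (4.344 − 3.892)/(0.4399 − (-0.4125)) = 0.530.
μ = 3.892 − (-0.4125)·0.530 = 4.111.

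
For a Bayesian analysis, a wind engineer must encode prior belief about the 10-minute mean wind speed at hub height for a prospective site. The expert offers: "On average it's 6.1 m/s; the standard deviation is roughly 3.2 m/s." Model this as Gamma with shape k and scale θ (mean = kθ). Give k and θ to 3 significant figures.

For Gamma(k, scale θ): mean = kθ, variance = kθ², so CV = 1/√k.
CV = SD/mean = 3.2/6.1 = 0.5246, hence k = 1/CV² = 3.63.
Then θ = mean/k = 6.1/3.63 = 1.68.

k ≈ 3.63, θ ≈ 1.68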